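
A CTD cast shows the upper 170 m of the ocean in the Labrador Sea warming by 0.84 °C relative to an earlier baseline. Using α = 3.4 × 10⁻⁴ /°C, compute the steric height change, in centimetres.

4.86 cm of thermosteric rise

Δh = αΔT·H = 3.4×10⁻⁴ × 0.84 × 170 = 0.048552 m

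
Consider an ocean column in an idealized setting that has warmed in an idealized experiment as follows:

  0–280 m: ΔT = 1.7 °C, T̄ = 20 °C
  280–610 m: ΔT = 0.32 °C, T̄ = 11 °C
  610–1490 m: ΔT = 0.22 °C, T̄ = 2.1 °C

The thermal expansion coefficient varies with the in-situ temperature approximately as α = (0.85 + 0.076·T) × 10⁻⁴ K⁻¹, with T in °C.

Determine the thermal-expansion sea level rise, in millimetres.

about 150 mm

Layer 1: α = (0.85 + 0.076×20)×10⁻⁴ = 2.37×10⁻⁴ K⁻¹
Layer 2: α = (0.85 + 0.076×11)×10⁻⁴ = 1.686×10⁻⁴ K⁻¹
Layer 3: α = (0.85 + 0.076×2.1)×10⁻⁴ = 1.0096×10⁻⁴ K⁻¹
Layer 1: 2.37×10⁻⁴ × 280 × 1.7 = 0.112812 m
280–610 m: 1.686×10⁻⁴ × 330 × 0.32 = 0.01780416 m
610–1490 m: 880 × 0.22 × 1.0096×10⁻⁴ = 0.019545856 m
Δh = 0.112812 + 0.01780416 + 0.019545856 = 0.150162016 m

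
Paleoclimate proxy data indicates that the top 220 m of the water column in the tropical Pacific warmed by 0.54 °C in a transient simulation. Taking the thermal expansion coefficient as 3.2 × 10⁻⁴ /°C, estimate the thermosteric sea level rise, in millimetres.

Δh = αΔT·H = 3.2×10⁻⁴ × 0.54 × 220 = 0.038016 m

Δh ≈ 38.0 mm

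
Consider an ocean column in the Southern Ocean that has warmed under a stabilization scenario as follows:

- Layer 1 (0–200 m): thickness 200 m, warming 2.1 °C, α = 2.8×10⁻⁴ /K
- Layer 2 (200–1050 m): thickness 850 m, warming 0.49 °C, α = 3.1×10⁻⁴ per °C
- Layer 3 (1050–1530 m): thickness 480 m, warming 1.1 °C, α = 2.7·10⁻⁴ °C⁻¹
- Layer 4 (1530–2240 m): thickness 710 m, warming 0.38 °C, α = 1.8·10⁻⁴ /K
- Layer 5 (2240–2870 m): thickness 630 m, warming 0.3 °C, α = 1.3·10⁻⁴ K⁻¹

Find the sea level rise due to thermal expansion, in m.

2.1 × 2.8×10⁻⁴ × 200 = 0.11760 m
Layer 2: 850 × 0.49 × 3.1×10⁻⁴ = 0.129115 m
1.1 × 480 × 2.7×10⁻⁴ = 0.14256 m
1.8×10⁻⁴ × 0.38 × 710 = 0.048564 m
Layer 5: 1.3×10⁻⁴ × 630 × 0.3 = 0.02457 m
Δh = 0.11760 + 0.129115 + 0.14256 + 0.048564 + 0.02457 = 0.462409 m

0.462 m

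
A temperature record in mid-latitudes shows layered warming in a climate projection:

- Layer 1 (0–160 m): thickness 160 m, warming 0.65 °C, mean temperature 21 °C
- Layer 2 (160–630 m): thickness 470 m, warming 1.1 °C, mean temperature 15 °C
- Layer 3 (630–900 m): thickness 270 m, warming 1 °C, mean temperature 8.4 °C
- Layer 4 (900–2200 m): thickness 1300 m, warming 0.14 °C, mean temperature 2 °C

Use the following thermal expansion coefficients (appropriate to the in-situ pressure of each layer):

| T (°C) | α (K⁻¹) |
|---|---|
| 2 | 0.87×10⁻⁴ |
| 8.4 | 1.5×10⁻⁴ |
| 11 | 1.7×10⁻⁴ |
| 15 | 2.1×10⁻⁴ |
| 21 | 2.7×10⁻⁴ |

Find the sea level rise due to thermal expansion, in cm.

Layer 1 at 21 °C → α = 2.7×10⁻⁴ K⁻¹
Layer 2 at 15 °C → α = 2.1×10⁻⁴ K⁻¹
Layer 3 at 8.4 °C → α = 1.5×10⁻⁴ K⁻¹
Layer 4 at 2 °C → α = 0.87×10⁻⁴ K⁻¹
Layer 1: 2.7×10⁻⁴ × 0.65 × 160 = 0.02808 m
160–630 m: 470 × 2.1×10⁻⁴ × 1.1 = 0.10857 m
630–900 m: 1 × 270 × 1.5×10⁻⁴ = 0.04050 m
900–2200 m: 0.14 × 0.87×10⁻⁴ × 1300 = 0.015834 m
Δh = 0.02808 + 0.10857 + 0.04050 + 0.015834 = 0.192984 m ≈ 19.3 cm

19.3 cm of thermosteric rise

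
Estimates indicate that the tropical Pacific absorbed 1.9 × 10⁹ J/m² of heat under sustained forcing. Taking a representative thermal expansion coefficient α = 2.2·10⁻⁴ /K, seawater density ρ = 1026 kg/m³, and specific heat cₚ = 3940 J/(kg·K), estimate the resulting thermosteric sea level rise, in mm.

Δh = αQ/(ρcₚ) = 2.2×10⁻⁴ × 1.9×10⁹ / (1026 × 3940) ≈ 0.10340 m

100 mm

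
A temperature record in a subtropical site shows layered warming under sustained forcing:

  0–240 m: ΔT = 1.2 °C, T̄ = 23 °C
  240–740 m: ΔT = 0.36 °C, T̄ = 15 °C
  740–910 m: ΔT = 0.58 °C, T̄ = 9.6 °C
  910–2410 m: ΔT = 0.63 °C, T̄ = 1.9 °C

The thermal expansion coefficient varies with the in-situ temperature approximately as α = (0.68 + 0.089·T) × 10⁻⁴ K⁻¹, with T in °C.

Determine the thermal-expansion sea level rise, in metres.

Layer 1: α = (0.68 + 0.089×23)×10⁻⁴ = 2.727×10⁻⁴ K⁻¹
Layer 2: α = (0.68 + 0.089×15)×10⁻⁴ = 2.015×10⁻⁴ K⁻¹
Layer 3: α = (0.68 + 0.089×9.6)×10⁻⁴ = 1.5344×10⁻⁴ K⁻¹
Layer 4: α = (0.68 + 0.089×1.9)×10⁻⁴ = 0.8491×10⁻⁴ K⁻¹
0–240 m: 2.727×10⁻⁴ × 240 × 1.2 = 0.0785376 m
240–740 m: 0.36 × 500 × 2.015×10⁻⁴ = 0.03627 m
740–910 m: 170 × 1.5344×10⁻⁴ × 0.58 = 0.015129184 m
1500 × 0.63 × 0.8491×10⁻⁴ = 0.08023995 m
Δh = 0.0785376 + 0.03627 + 0.015129184 + 0.08023995 = 0.210176734 m

0.210 m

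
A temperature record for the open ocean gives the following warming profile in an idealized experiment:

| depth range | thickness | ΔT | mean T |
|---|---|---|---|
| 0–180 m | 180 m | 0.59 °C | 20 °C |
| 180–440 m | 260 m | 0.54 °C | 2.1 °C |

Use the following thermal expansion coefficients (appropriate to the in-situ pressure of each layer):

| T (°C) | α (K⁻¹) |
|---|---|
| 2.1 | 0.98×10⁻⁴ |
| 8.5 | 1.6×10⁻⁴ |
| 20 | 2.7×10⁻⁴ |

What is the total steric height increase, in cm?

Layer 1 at 20 °C → α = 2.7×10⁻⁴ K⁻¹
Layer 2 at 2.1 °C → α = 0.98×10⁻⁴ K⁻¹
0–180 m: 180 × 2.7×10⁻⁴ × 0.59 = 0.028674 m
0.54 × 260 × 0.98×10⁻⁴ = 0.0137592 m
Δh = 0.028674 + 0.0137592 = 0.0424332 m

Δh = 4.24 cm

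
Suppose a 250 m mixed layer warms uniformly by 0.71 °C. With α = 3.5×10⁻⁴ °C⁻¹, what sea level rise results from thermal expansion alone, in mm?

62.1 mm

Δh = αΔT·H = 3.5×10⁻⁴ × 0.71 × 250 = 0.062125 m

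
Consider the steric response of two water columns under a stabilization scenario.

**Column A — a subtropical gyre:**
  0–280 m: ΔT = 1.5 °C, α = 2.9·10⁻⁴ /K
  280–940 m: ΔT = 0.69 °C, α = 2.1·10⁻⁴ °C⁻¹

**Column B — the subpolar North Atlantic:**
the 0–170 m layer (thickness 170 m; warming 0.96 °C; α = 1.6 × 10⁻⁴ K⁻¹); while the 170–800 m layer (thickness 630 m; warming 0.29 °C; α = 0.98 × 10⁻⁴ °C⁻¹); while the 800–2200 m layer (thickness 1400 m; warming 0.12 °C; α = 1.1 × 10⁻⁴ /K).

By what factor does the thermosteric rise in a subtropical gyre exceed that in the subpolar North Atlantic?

3.48

A Layer 1: 280 × 1.5 × 2.9×10⁻⁴ = 0.12180 m
A 280–940 m: 0.69 × 660 × 2.1×10⁻⁴ = 0.095634 m
A total: 0.217434 m
B 0–170 m: 1.6×10⁻⁴ × 0.96 × 170 = 0.026112 m
B 0.29 × 630 × 0.98×10⁻⁴ = 0.0179046 m
B 800–2200 m: 0.12 × 1.1×10⁻⁴ × 1400 = 0.01848 m
B total: 0.0624966 m
Ratio: 0.217434 / 0.0624966 ≈ 3.479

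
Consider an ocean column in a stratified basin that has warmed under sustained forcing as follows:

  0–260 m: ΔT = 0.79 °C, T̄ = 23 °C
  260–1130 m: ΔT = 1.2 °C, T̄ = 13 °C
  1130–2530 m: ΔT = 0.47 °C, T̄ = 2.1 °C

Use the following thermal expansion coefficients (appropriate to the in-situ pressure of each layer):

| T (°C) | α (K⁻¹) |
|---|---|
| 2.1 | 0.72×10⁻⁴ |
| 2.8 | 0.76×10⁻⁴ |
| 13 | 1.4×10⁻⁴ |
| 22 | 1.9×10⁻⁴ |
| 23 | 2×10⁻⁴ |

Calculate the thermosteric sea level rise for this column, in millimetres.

Δh ≈ 235 mm

Layer 1 at 23 °C → α = 2×10⁻⁴ K⁻¹
Layer 2 at 13 °C → α = 1.4×10⁻⁴ K⁻¹
Layer 3 at 2.1 °C → α = 0.72×10⁻⁴ K⁻¹
0–260 m: 2×10⁻⁴ × 260 × 0.79 = 0.04108 m
Layer 2: 870 × 1.4×10⁻⁴ × 1.2 = 0.14616 m
1400 × 0.72×10⁻⁴ × 0.47 = 0.047376 m
Δh = 0.04108 + 0.14616 + 0.047376 = 0.234616 m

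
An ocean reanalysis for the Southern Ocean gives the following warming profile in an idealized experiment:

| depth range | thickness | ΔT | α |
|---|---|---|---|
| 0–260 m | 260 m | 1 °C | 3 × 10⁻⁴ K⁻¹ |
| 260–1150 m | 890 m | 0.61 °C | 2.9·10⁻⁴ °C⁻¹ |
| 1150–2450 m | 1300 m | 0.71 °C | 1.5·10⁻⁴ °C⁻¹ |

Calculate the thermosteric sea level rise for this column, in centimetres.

1 × 3×10⁻⁴ × 260 = 0.07800 m
2.9×10⁻⁴ × 890 × 0.61 = 0.157441 m
Layer 3: 1.5×10⁻⁴ × 0.71 × 1300 = 0.13845 m
Δh = 0.07800 + 0.157441 + 0.13845 = 0.373891 m ≈ 37 cm

about 37 cm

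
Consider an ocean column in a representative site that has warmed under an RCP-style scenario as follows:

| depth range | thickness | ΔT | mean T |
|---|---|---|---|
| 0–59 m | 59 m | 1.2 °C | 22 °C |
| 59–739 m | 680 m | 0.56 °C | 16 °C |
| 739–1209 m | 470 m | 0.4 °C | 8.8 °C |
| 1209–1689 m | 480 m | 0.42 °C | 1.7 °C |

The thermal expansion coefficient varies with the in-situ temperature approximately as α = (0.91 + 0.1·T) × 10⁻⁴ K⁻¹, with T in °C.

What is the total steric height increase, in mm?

Layer 1: α = (0.91 + 0.1×22)×10⁻⁴ = 3.11×10⁻⁴ K⁻¹
Layer 2: α = (0.91 + 0.1×16)×10⁻⁴ = 2.51×10⁻⁴ K⁻¹
Layer 3: α = (0.91 + 0.1×8.8)×10⁻⁴ = 1.79×10⁻⁴ K⁻¹
Layer 4: α = (0.91 + 0.1×1.7)×10⁻⁴ = 1.08×10⁻⁴ K⁻¹
0–59 m: 3.11×10⁻⁴ × 59 × 1.2 = 0.0220188 m
2.51×10⁻⁴ × 0.56 × 680 = 0.0955808 m
1.79×10⁻⁴ × 0.4 × 470 = 0.033652 m
Layer 4: 480 × 1.08×10⁻⁴ × 0.42 = 0.0217728 m
Δh = 0.0220188 + 0.0955808 + 0.033652 + 0.0217728 = 0.1730244 m

170 mm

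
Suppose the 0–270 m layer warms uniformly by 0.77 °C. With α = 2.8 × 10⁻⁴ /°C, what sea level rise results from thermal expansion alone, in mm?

Δh = αΔT·H = 2.8×10⁻⁴ × 0.77 × 270 = 0.058212 m

Δh ≈ 58.2 mm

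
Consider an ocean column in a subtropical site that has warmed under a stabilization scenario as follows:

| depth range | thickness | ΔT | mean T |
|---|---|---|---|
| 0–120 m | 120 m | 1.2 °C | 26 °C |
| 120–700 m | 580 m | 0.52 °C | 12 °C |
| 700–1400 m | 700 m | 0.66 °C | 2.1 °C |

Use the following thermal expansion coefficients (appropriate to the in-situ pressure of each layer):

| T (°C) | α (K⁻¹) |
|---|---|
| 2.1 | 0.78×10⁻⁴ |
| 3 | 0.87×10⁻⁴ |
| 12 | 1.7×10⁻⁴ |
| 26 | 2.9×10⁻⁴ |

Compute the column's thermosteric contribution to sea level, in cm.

Layer 1 at 26 °C → α = 2.9×10⁻⁴ K⁻¹
Layer 2 at 12 °C → α = 1.7×10⁻⁴ K⁻¹
Layer 3 at 2.1 °C → α = 0.78×10⁻⁴ K⁻¹
120 × 2.9×10⁻⁴ × 1.2 = 0.04176 m
0.52 × 580 × 1.7×10⁻⁴ = 0.051272 m
0.78×10⁻⁴ × 700 × 0.66 = 0.036036 m
Δh = 0.04176 + 0.051272 + 0.036036 = 0.129068 m

about 12.9 cm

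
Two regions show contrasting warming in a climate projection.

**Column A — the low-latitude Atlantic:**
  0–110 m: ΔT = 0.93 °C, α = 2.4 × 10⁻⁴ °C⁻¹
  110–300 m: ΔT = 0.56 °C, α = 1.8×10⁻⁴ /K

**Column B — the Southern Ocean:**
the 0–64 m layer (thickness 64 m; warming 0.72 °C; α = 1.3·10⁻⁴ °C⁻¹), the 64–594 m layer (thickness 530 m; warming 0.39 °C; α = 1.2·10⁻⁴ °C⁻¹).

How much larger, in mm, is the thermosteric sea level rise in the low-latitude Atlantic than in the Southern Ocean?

Δh_A − Δh_B ≈ 13 mm

A 110 × 0.93 × 2.4×10⁻⁴ = 0.024552 m
A 110–300 m: 0.56 × 1.8×10⁻⁴ × 190 = 0.019152 m
A total: 0.043704 m
B Layer 1: 1.3×10⁻⁴ × 64 × 0.72 = 0.0059904 m
B 64–594 m: 530 × 1.2×10⁻⁴ × 0.39 = 0.024804 m
B total: 0.0307944 m
Difference: 0.043704 − 0.0307944 = 0.0129096 m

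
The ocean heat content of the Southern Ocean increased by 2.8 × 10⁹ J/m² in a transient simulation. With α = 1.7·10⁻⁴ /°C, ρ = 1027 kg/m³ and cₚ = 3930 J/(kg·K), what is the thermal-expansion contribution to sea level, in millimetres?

Δh = αQ/(ρcₚ) = 1.7×10⁻⁴ × 2.8×10⁹ / (1027 × 3930) ≈ 0.11794 m

Δh = 118 mm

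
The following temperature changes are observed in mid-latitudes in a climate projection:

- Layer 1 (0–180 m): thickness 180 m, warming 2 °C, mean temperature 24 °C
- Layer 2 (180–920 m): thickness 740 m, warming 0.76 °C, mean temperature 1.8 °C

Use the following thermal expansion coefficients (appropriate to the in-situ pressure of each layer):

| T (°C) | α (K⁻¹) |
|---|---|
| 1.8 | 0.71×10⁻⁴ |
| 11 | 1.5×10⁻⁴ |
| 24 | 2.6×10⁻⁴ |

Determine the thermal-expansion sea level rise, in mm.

about 134 mm

Layer 1 at 24 °C → α = 2.6×10⁻⁴ K⁻¹
Layer 2 at 1.8 °C → α = 0.71×10⁻⁴ K⁻¹
0–180 m: 2 × 180 × 2.6×10⁻⁴ = 0.09360 m
Layer 2: 0.76 × 740 × 0.71×10⁻⁴ = 0.0399304 m
Δh = 0.09360 + 0.0399304 = 0.1335304 m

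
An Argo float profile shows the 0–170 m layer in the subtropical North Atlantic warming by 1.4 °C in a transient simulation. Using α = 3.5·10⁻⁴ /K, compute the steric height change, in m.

0.0833 m of thermosteric rise

Δh = αΔT·H = 3.5×10⁻⁴ × 1.4 × 170 = 0.08330 m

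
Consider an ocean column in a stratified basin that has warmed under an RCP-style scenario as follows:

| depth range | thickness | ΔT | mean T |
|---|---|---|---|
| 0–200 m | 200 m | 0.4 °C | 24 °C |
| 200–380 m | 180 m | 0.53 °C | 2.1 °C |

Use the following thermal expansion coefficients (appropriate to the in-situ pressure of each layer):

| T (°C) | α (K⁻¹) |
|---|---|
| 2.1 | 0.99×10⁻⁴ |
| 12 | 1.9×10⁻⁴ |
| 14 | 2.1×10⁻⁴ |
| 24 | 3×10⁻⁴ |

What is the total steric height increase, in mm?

about 33.4 mm

Layer 1 at 24 °C → α = 3×10⁻⁴ K⁻¹
Layer 2 at 2.1 °C → α = 0.99×10⁻⁴ K⁻¹
Layer 1: 200 × 3×10⁻⁴ × 0.4 = 0.02400 m
Layer 2: 0.99×10⁻⁴ × 180 × 0.53 = 0.0094446 m
Δh = 0.02400 + 0.0094446 = 0.0334446 m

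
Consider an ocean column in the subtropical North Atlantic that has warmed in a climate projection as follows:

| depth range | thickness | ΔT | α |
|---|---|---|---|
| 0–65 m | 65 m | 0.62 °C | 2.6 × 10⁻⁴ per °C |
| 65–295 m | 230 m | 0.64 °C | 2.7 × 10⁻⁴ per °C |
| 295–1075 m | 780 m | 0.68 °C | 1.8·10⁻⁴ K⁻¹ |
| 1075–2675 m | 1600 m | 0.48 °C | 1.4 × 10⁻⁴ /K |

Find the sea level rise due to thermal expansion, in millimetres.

0–65 m: 65 × 0.62 × 2.6×10⁻⁴ = 0.010478 m
2.7×10⁻⁴ × 230 × 0.64 = 0.039744 m
780 × 0.68 × 1.8×10⁻⁴ = 0.095472 m
Layer 4: 1600 × 1.4×10⁻⁴ × 0.48 = 0.10752 m
Δh = 0.010478 + 0.039744 + 0.095472 + 0.10752 = 0.253214 m

Δh = 253 mm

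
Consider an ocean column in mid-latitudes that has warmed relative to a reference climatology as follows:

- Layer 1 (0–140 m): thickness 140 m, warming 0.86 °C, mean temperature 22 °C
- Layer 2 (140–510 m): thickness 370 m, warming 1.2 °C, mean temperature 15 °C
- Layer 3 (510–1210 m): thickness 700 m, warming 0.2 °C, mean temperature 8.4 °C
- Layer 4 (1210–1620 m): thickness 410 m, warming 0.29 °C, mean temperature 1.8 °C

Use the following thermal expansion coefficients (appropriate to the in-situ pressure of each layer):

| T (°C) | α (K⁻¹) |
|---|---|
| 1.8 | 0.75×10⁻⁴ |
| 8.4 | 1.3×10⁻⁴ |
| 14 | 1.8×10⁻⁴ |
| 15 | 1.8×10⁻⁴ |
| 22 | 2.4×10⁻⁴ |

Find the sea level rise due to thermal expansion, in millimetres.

Δh ≈ 136 mm

Layer 1 at 22 °C → α = 2.4×10⁻⁴ K⁻¹
Layer 2 at 15 °C → α = 1.8×10⁻⁴ K⁻¹
Layer 3 at 8.4 °C → α = 1.3×10⁻⁴ K⁻¹
Layer 4 at 1.8 °C → α = 0.75×10⁻⁴ K⁻¹
0–140 m: 140 × 0.86 × 2.4×10⁻⁴ = 0.028896 m
370 × 1.2 × 1.8×10⁻⁴ = 0.07992 m
510–1210 m: 700 × 1.3×10⁻⁴ × 0.2 = 0.01820 m
1210–1620 m: 410 × 0.29 × 0.75×10⁻⁴ = 0.0089175 m
Δh = 0.028896 + 0.07992 + 0.01820 + 0.0089175 = 0.1359335 m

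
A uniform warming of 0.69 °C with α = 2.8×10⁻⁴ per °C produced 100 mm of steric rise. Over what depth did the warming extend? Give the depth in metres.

H ≈ 520 m

H = Δh/(αΔT) = 0.1 / (2.8×10⁻⁴ × 0.69) ≈ 517.6 m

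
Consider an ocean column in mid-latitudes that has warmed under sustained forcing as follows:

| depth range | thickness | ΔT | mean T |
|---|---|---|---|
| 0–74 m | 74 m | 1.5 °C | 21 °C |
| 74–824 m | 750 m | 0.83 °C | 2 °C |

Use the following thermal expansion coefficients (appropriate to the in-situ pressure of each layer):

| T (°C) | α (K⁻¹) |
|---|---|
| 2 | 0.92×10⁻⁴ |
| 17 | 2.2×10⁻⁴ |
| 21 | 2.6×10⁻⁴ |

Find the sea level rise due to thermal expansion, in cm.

8.61 cm of thermosteric rise

Layer 1 at 21 °C → α = 2.6×10⁻⁴ K⁻¹
Layer 2 at 2 °C → α = 0.92×10⁻⁴ K⁻¹
0–74 m: 1.5 × 74 × 2.6×10⁻⁴ = 0.02886 m
0.83 × 0.92×10⁻⁴ × 750 = 0.05727 m
Δh = 0.02886 + 0.05727 = 0.08613 m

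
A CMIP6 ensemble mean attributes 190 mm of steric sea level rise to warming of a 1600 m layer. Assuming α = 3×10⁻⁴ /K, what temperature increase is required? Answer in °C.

ΔT = Δh/(αH) = 0.19 / (3×10⁻⁴ × 1600) ≈ 0.3958 °C

about 0.396 °C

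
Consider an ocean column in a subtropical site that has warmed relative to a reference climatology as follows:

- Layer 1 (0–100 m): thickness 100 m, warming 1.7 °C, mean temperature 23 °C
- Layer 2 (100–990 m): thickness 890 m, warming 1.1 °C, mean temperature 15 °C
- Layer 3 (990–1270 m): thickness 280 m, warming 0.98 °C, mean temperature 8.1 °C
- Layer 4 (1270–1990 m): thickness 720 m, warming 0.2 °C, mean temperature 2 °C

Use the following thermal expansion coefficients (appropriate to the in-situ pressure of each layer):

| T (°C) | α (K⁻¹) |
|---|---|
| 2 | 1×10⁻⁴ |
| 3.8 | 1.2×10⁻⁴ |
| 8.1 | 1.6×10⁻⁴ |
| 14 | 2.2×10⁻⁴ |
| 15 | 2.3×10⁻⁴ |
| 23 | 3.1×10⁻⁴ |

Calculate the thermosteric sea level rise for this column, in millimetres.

Layer 1 at 23 °C → α = 3.1×10⁻⁴ K⁻¹
Layer 2 at 15 °C → α = 2.3×10⁻⁴ K⁻¹
Layer 3 at 8.1 °C → α = 1.6×10⁻⁴ K⁻¹
Layer 4 at 2 °C → α = 1×10⁻⁴ K⁻¹
0–100 m: 1.7 × 3.1×10⁻⁴ × 100 = 0.05270 m
1.1 × 2.3×10⁻⁴ × 890 = 0.22517 m
990–1270 m: 1.6×10⁻⁴ × 0.98 × 280 = 0.043904 m
1×10⁻⁴ × 720 × 0.2 = 0.01440 m
Δh = 0.05270 + 0.22517 + 0.043904 + 0.01440 = 0.336174 m

Δh ≈ 336 mm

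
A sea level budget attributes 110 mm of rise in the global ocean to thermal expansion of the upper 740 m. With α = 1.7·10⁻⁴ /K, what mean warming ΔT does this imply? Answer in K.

ΔT = Δh/(αH) = 0.11 / (1.7×10⁻⁴ × 740) ≈ 0.8744 K

ΔT ≈ 0.87 K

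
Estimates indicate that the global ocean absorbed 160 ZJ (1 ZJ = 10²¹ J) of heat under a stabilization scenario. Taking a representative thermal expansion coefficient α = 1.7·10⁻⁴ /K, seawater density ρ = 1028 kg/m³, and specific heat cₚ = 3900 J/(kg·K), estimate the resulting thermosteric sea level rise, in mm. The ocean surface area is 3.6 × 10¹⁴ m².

Δh ≈ 19 mm

Per unit area: Q = 160×10²¹ / (3.6×10¹⁴) ≈ 4.444×10⁸ J/m²
Δh = αQ/(ρcₚ) = 1.7×10⁻⁴ × 4.444×10⁸ / (1028 × 3900) ≈ 0.018844 m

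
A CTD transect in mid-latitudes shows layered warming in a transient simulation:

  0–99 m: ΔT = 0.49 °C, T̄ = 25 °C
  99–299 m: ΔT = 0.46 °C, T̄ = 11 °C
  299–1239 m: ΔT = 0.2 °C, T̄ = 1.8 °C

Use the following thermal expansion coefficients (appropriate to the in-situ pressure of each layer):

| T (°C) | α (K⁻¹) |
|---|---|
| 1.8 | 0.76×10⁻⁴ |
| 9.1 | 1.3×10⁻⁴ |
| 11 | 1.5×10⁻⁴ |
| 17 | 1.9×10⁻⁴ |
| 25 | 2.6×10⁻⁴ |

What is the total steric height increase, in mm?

41 mm

Layer 1 at 25 °C → α = 2.6×10⁻⁴ K⁻¹
Layer 2 at 11 °C → α = 1.5×10⁻⁴ K⁻¹
Layer 3 at 1.8 °C → α = 0.76×10⁻⁴ K⁻¹
0–99 m: 99 × 2.6×10⁻⁴ × 0.49 = 0.0126126 m
99–299 m: 1.5×10⁻⁴ × 200 × 0.46 = 0.01380 m
Layer 3: 940 × 0.76×10⁻⁴ × 0.2 = 0.014288 m
Δh = 0.0126126 + 0.01380 + 0.014288 = 0.0407006 m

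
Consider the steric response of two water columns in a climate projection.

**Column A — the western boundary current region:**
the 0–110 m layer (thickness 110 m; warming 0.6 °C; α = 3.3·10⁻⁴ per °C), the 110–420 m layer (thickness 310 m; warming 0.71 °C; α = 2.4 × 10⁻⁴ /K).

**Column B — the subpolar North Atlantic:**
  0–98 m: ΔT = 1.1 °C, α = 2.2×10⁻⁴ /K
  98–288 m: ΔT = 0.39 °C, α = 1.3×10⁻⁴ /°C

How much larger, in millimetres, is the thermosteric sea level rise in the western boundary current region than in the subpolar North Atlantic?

41.3 mm

A Layer 1: 3.3×10⁻⁴ × 0.6 × 110 = 0.02178 m
A Layer 2: 310 × 0.71 × 2.4×10⁻⁴ = 0.052824 m
A total: 0.074604 m
B 0–98 m: 1.1 × 2.2×10⁻⁴ × 98 = 0.023716 m
B Layer 2: 0.39 × 1.3×10⁻⁴ × 190 = 0.009633 m
B total: 0.033349 m
Difference: 0.074604 − 0.033349 = 0.041255 m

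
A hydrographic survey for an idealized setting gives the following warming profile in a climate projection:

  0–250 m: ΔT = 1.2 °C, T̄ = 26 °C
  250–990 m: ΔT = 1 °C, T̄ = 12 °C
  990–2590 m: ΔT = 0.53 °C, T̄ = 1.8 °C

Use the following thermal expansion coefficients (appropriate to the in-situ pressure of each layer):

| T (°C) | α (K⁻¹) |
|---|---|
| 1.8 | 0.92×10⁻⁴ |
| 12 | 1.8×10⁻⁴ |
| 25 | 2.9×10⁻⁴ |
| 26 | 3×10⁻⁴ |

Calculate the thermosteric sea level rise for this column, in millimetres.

300 mm of thermosteric rise

Layer 1 at 26 °C → α = 3×10⁻⁴ K⁻¹
Layer 2 at 12 °C → α = 1.8×10⁻⁴ K⁻¹
Layer 3 at 1.8 °C → α = 0.92×10⁻⁴ K⁻¹
250 × 3×10⁻⁴ × 1.2 = 0.09000 m
1.8×10⁻⁴ × 1 × 740 = 0.13320 m
Layer 3: 0.92×10⁻⁴ × 0.53 × 1600 = 0.078016 m
Δh = 0.09000 + 0.13320 + 0.078016 = 0.301216 m ≈ 300 mm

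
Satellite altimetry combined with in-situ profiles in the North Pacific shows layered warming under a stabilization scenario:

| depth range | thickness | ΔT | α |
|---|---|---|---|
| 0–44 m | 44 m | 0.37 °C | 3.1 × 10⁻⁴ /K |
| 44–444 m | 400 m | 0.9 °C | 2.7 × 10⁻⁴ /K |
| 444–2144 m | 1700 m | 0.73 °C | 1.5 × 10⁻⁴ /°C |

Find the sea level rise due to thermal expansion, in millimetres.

0–44 m: 3.1×10⁻⁴ × 0.37 × 44 = 0.0050468 m
0.9 × 2.7×10⁻⁴ × 400 = 0.09720 m
Layer 3: 0.73 × 1.5×10⁻⁴ × 1700 = 0.18615 m
Δh = 0.0050468 + 0.09720 + 0.18615 = 0.2883968 m ≈ 288 mm

about 288 mm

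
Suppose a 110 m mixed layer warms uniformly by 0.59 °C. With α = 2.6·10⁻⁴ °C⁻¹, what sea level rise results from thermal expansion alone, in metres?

0.0169 m of thermosteric rise

Δh = αΔT·H = 2.6×10⁻⁴ × 0.59 × 110 = 0.016874 m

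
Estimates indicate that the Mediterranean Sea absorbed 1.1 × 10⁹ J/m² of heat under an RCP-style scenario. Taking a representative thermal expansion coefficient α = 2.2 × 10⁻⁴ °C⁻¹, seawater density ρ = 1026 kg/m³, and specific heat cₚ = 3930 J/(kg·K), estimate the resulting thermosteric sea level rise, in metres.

Δh = αQ/(ρcₚ) = 2.2×10⁻⁴ × 1.1×10⁹ / (1026 × 3930) ≈ 0.060017 m

0.0600 m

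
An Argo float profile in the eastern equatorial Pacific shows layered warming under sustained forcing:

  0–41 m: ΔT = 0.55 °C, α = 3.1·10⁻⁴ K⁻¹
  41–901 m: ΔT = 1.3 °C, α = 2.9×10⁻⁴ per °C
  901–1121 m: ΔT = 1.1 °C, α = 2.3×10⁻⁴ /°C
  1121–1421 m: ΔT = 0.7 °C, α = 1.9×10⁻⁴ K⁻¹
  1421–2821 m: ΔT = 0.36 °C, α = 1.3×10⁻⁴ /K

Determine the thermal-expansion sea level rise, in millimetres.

0–41 m: 3.1×10⁻⁴ × 0.55 × 41 = 0.0069905 m
860 × 2.9×10⁻⁴ × 1.3 = 0.32422 m
Layer 3: 1.1 × 2.3×10⁻⁴ × 220 = 0.05566 m
1121–1421 m: 1.9×10⁻⁴ × 0.7 × 300 = 0.03990 m
1421–2821 m: 0.36 × 1400 × 1.3×10⁻⁴ = 0.06552 m
Δh = 0.0069905 + 0.32422 + 0.05566 + 0.03990 + 0.06552 = 0.4922905 m

about 492 mm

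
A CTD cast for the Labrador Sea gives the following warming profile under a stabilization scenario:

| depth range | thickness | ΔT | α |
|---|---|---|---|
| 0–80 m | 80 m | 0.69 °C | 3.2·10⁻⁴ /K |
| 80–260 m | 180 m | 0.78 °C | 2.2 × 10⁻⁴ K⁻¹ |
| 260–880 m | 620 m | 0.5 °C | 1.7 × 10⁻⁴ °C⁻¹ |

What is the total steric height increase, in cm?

Layer 1: 0.69 × 80 × 3.2×10⁻⁴ = 0.017664 m
80–260 m: 180 × 2.2×10⁻⁴ × 0.78 = 0.030888 m
Layer 3: 1.7×10⁻⁴ × 620 × 0.5 = 0.05270 m
Δh = 0.017664 + 0.030888 + 0.05270 = 0.101252 m ≈ 10.1 cm

Δh = 10.1 cm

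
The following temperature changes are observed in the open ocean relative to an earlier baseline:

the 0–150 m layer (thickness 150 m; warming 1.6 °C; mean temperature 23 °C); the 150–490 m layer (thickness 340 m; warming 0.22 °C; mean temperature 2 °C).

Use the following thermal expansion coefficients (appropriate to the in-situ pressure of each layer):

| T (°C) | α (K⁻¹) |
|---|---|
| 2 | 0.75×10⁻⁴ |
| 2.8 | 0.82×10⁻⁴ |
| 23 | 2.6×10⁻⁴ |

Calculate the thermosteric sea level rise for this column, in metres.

0.0680 m of thermosteric rise

Layer 1 at 23 °C → α = 2.6×10⁻⁴ K⁻¹
Layer 2 at 2 °C → α = 0.75×10⁻⁴ K⁻¹
Layer 1: 1.6 × 150 × 2.6×10⁻⁴ = 0.06240 m
Layer 2: 0.75×10⁻⁴ × 340 × 0.22 = 0.00561 m
Δh = 0.06240 + 0.00561 = 0.06801 m ≈ 0.0680 m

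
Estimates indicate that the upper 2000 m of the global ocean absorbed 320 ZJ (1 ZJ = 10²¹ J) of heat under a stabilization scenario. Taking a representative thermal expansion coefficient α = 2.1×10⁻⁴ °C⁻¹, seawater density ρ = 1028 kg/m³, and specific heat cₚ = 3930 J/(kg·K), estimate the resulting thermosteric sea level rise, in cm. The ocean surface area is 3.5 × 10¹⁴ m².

Per unit area: Q = 320×10²¹ / (3.5×10¹⁴) ≈ 9.143×10⁸ J/m²
Δh = αQ/(ρcₚ) = 2.1×10⁻⁴ × 9.143×10⁸ / (1028 × 3930) ≈ 0.047525 m

Δh = 4.75 cm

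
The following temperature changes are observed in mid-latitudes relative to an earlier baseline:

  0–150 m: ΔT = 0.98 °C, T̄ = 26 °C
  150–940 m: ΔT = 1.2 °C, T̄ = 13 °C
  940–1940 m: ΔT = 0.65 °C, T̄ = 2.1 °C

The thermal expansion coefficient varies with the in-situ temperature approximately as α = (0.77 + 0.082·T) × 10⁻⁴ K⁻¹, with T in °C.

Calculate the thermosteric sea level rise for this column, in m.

Layer 1: α = (0.77 + 0.082×26)×10⁻⁴ = 2.902×10⁻⁴ K⁻¹
Layer 2: α = (0.77 + 0.082×13)×10⁻⁴ = 1.836×10⁻⁴ K⁻¹
Layer 3: α = (0.77 + 0.082×2.1)×10⁻⁴ = 0.9422×10⁻⁴ K⁻¹
Layer 1: 0.98 × 150 × 2.902×10⁻⁴ = 0.0426594 m
Layer 2: 1.836×10⁻⁴ × 790 × 1.2 = 0.1740528 m
940–1940 m: 1000 × 0.65 × 0.9422×10⁻⁴ = 0.061243 m
Δh = 0.0426594 + 0.1740528 + 0.061243 = 0.2779552 m

about 0.278 m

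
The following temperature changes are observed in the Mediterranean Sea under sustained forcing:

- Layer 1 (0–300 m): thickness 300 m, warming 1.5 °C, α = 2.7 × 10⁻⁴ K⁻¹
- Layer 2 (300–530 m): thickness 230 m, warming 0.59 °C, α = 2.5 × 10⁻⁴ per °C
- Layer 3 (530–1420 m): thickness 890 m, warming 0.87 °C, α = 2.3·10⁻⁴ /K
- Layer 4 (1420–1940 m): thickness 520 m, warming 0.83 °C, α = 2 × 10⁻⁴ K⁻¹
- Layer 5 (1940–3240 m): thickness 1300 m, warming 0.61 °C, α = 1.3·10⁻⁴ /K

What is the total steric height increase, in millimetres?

520 mm of thermosteric rise

Layer 1: 300 × 2.7×10⁻⁴ × 1.5 = 0.12150 m
2.5×10⁻⁴ × 230 × 0.59 = 0.033925 m
530–1420 m: 2.3×10⁻⁴ × 890 × 0.87 = 0.178089 m
1420–1940 m: 2×10⁻⁴ × 0.83 × 520 = 0.08632 m
Layer 5: 1300 × 1.3×10⁻⁴ × 0.61 = 0.10309 m
Δh = 0.12150 + 0.033925 + 0.178089 + 0.08632 + 0.10309 = 0.522924 m ≈ 520 mm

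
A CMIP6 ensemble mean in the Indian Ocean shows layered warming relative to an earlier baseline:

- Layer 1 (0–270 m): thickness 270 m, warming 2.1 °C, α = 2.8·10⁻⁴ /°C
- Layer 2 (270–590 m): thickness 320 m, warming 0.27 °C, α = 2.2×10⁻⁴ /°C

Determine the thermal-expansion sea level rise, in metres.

Layer 1: 270 × 2.1 × 2.8×10⁻⁴ = 0.15876 m
Layer 2: 0.27 × 320 × 2.2×10⁻⁴ = 0.019008 m
Δh = 0.15876 + 0.019008 = 0.177768 m

0.178 m of thermosteric rise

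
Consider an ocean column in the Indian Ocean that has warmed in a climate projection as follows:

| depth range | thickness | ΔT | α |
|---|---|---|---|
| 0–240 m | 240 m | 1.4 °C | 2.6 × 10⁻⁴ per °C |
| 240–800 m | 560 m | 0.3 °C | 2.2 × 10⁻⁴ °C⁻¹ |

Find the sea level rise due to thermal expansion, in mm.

2.6×10⁻⁴ × 1.4 × 240 = 0.08736 m
Layer 2: 560 × 0.3 × 2.2×10⁻⁴ = 0.03696 m
Δh = 0.08736 + 0.03696 = 0.12432 m

about 120 mm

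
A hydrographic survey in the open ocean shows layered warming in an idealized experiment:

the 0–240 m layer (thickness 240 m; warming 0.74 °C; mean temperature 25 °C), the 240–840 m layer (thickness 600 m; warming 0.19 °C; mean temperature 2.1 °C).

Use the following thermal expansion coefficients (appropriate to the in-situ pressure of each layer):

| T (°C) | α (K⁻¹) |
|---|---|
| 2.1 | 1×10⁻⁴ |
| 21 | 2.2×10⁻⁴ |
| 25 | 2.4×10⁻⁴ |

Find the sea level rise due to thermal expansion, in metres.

0.0540 m

Layer 1 at 25 °C → α = 2.4×10⁻⁴ K⁻¹
Layer 2 at 2.1 °C → α = 1×10⁻⁴ K⁻¹
0–240 m: 240 × 2.4×10⁻⁴ × 0.74 = 0.042624 m
600 × 1×10⁻⁴ × 0.19 = 0.01140 m
Δh = 0.042624 + 0.01140 = 0.054024 m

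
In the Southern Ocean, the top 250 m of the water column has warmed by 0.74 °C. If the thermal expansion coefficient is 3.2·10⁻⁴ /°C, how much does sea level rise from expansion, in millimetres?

Δh = αΔT·H = 3.2×10⁻⁴ × 0.74 × 250 = 0.05920 m

Δh = 59 mm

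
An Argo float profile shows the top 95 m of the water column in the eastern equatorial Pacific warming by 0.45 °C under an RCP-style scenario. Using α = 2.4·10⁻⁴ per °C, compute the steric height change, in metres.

Δh ≈ 0.0103 m

Δh = αΔT·H = 2.4×10⁻⁴ × 0.45 × 95 = 0.01026 m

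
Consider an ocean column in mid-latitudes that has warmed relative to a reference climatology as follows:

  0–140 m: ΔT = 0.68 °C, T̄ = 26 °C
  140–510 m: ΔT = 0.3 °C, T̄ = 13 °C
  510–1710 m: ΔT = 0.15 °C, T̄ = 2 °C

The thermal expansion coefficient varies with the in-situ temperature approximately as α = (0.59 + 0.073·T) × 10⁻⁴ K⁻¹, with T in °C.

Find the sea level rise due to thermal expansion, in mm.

about 54.0 mm

Layer 1: α = (0.59 + 0.073×26)×10⁻⁴ = 2.488×10⁻⁴ K⁻¹
Layer 2: α = (0.59 + 0.073×13)×10⁻⁴ = 1.539×10⁻⁴ K⁻¹
Layer 3: α = (0.59 + 0.073×2)×10⁻⁴ = 0.736×10⁻⁴ K⁻¹
0.68 × 140 × 2.488×10⁻⁴ = 0.02368576 m
140–510 m: 1.539×10⁻⁴ × 0.3 × 370 = 0.0170829 m
510–1710 m: 1200 × 0.15 × 0.736×10⁻⁴ = 0.013248 m
Δh = 0.02368576 + 0.0170829 + 0.013248 = 0.05401666 m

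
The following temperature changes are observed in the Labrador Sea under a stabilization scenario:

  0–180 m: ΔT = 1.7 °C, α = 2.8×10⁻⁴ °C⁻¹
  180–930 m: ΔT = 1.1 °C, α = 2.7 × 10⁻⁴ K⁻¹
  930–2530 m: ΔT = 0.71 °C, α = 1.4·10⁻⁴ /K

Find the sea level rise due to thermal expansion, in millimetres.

470 mm

2.8×10⁻⁴ × 1.7 × 180 = 0.08568 m
180–930 m: 1.1 × 2.7×10⁻⁴ × 750 = 0.22275 m
0.71 × 1.4×10⁻⁴ × 1600 = 0.15904 m
Δh = 0.08568 + 0.22275 + 0.15904 = 0.46747 m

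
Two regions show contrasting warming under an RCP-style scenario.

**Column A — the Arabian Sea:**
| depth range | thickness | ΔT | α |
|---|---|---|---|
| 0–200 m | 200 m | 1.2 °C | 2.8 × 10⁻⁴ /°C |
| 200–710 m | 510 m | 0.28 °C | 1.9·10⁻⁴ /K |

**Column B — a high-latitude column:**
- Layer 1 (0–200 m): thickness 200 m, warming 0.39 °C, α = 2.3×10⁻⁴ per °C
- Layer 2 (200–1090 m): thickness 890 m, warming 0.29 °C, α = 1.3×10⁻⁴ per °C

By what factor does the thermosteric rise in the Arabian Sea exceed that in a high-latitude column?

1.83

A Layer 1: 1.2 × 200 × 2.8×10⁻⁴ = 0.06720 m
A 1.9×10⁻⁴ × 510 × 0.28 = 0.027132 m
A total: 0.094332 m
B Layer 1: 2.3×10⁻⁴ × 0.39 × 200 = 0.01794 m
B 0.29 × 890 × 1.3×10⁻⁴ = 0.033553 m
B total: 0.051493 m
Ratio: 0.094332 / 0.051493 ≈ 1.832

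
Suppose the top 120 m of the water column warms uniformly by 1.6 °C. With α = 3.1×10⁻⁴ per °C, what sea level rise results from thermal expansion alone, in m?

Δh ≈ 0.0595 m

Δh = αΔT·H = 3.1×10⁻⁴ × 1.6 × 120 = 0.05952 m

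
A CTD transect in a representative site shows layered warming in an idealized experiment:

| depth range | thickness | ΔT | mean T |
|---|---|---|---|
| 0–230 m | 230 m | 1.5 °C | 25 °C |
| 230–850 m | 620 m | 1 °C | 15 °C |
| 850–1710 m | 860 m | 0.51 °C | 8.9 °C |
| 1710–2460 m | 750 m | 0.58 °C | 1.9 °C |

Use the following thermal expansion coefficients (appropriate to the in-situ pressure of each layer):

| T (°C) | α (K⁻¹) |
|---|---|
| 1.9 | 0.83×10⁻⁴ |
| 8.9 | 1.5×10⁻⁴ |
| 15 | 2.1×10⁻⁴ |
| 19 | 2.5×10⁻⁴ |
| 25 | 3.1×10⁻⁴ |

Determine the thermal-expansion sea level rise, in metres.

0.34 m

Layer 1 at 25 °C → α = 3.1×10⁻⁴ K⁻¹
Layer 2 at 15 °C → α = 2.1×10⁻⁴ K⁻¹
Layer 3 at 8.9 °C → α = 1.5×10⁻⁴ K⁻¹
Layer 4 at 1.9 °C → α = 0.83×10⁻⁴ K⁻¹
Layer 1: 230 × 1.5 × 3.1×10⁻⁴ = 0.10695 m
230–850 m: 620 × 2.1×10⁻⁴ × 1 = 0.13020 m
1.5×10⁻⁴ × 860 × 0.51 = 0.06579 m
1710–2460 m: 0.83×10⁻⁴ × 0.58 × 750 = 0.036105 m
Δh = 0.10695 + 0.13020 + 0.06579 + 0.036105 = 0.339045 m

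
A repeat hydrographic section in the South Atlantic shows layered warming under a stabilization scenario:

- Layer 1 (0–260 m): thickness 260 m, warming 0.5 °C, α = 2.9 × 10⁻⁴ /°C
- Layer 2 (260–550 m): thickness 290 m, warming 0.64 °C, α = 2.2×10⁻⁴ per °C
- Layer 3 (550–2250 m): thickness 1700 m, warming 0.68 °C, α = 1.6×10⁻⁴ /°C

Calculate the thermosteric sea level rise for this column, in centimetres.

26 cm of thermosteric rise

Layer 1: 260 × 0.5 × 2.9×10⁻⁴ = 0.03770 m
2.2×10⁻⁴ × 0.64 × 290 = 0.040832 m
550–2250 m: 1700 × 1.6×10⁻⁴ × 0.68 = 0.18496 m
Δh = 0.03770 + 0.040832 + 0.18496 = 0.263492 m ≈ 26 cm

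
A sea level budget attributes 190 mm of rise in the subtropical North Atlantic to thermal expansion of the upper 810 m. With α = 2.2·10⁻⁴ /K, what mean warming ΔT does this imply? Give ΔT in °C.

ΔT = Δh/(αH) = 0.19 / (2.2×10⁻⁴ × 810) ≈ 1.066 °C

about 1.07 °C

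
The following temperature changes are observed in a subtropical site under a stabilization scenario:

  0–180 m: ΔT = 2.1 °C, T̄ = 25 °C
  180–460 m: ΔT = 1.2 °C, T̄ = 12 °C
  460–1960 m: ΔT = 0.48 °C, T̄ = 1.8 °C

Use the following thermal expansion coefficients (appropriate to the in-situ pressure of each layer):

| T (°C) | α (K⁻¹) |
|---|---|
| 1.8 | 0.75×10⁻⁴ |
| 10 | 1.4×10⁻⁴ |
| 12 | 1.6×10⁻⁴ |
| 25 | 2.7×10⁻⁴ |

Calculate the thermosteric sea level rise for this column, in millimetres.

210 mm of thermosteric rise

Layer 1 at 25 °C → α = 2.7×10⁻⁴ K⁻¹
Layer 2 at 12 °C → α = 1.6×10⁻⁴ K⁻¹
Layer 3 at 1.8 °C → α = 0.75×10⁻⁴ K⁻¹
Layer 1: 180 × 2.1 × 2.7×10⁻⁴ = 0.10206 m
180–460 m: 1.2 × 280 × 1.6×10⁻⁴ = 0.05376 m
Layer 3: 1500 × 0.48 × 0.75×10⁻⁴ = 0.05400 m
Δh = 0.10206 + 0.05376 + 0.05400 = 0.20982 m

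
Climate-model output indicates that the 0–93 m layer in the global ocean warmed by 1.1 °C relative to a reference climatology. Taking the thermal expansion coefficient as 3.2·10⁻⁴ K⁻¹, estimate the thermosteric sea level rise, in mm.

Δh ≈ 32.7 mm

Δh = αΔT·H = 3.2×10⁻⁴ × 1.1 × 93 = 0.032736 m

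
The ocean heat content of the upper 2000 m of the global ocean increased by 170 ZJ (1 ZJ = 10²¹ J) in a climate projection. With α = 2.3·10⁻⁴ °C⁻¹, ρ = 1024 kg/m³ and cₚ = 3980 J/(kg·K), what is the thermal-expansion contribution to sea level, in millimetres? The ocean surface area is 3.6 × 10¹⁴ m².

Per unit area: Q = 170×10²¹ / (3.6×10¹⁴) ≈ 4.722×10⁸ J/m²
Δh = αQ/(ρcₚ) = 2.3×10⁻⁴ × 4.722×10⁸ / (1024 × 3980) ≈ 0.026648 m

Δh ≈ 26.6 mm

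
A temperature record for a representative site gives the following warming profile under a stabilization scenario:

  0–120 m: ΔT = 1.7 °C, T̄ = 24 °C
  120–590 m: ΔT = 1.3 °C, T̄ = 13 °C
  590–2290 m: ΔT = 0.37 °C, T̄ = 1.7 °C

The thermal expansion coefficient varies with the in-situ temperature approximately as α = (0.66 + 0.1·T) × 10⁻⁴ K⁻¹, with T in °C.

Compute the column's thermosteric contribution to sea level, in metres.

0.234 m of thermosteric rise

Layer 1: α = (0.66 + 0.1×24)×10⁻⁴ = 3.06×10⁻⁴ K⁻¹
Layer 2: α = (0.66 + 0.1×13)×10⁻⁴ = 1.96×10⁻⁴ K⁻¹
Layer 3: α = (0.66 + 0.1×1.7)×10⁻⁴ = 0.83×10⁻⁴ K⁻¹
120 × 3.06×10⁻⁴ × 1.7 = 0.062424 m
Layer 2: 1.3 × 1.96×10⁻⁴ × 470 = 0.119756 m
Layer 3: 1700 × 0.83×10⁻⁴ × 0.37 = 0.052207 m
Δh = 0.062424 + 0.119756 + 0.052207 = 0.234387 m ≈ 0.234 m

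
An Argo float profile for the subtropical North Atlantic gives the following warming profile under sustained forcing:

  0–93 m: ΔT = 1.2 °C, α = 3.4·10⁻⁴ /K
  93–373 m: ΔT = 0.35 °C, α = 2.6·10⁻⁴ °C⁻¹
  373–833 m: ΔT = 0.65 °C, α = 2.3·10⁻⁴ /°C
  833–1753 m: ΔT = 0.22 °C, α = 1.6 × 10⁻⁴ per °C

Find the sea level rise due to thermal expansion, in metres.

0.16 m

1.2 × 93 × 3.4×10⁻⁴ = 0.037944 m
93–373 m: 0.35 × 280 × 2.6×10⁻⁴ = 0.02548 m
460 × 0.65 × 2.3×10⁻⁴ = 0.06877 m
833–1753 m: 920 × 1.6×10⁻⁴ × 0.22 = 0.032384 m
Δh = 0.037944 + 0.02548 + 0.06877 + 0.032384 = 0.164578 m ≈ 0.16 m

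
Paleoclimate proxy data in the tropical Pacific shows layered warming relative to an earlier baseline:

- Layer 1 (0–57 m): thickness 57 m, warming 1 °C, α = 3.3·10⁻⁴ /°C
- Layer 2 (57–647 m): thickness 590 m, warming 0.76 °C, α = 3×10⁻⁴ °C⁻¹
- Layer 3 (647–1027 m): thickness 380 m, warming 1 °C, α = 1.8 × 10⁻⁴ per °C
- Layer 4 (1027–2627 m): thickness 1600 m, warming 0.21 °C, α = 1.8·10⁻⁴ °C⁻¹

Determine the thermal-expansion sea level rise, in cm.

0–57 m: 3.3×10⁻⁴ × 57 × 1 = 0.01881 m
57–647 m: 0.76 × 3×10⁻⁴ × 590 = 0.13452 m
647–1027 m: 1.8×10⁻⁴ × 1 × 380 = 0.06840 m
1600 × 0.21 × 1.8×10⁻⁴ = 0.06048 m
Δh = 0.01881 + 0.13452 + 0.06840 + 0.06048 = 0.28221 m ≈ 28.2 cm

28.2 cm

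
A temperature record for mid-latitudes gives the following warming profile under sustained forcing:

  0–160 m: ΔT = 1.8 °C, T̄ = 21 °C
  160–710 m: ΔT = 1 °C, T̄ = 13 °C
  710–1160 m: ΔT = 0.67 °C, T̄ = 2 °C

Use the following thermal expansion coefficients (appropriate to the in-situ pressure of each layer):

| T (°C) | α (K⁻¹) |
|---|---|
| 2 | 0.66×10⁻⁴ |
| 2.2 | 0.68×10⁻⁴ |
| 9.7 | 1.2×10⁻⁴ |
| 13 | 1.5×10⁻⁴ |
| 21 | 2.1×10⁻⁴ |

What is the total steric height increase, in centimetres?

Layer 1 at 21 °C → α = 2.1×10⁻⁴ K⁻¹
Layer 2 at 13 °C → α = 1.5×10⁻⁴ K⁻¹
Layer 3 at 2 °C → α = 0.66×10⁻⁴ K⁻¹
0–160 m: 160 × 1.8 × 2.1×10⁻⁴ = 0.06048 m
160–710 m: 1 × 1.5×10⁻⁴ × 550 = 0.08250 m
710–1160 m: 0.66×10⁻⁴ × 0.67 × 450 = 0.019899 m
Δh = 0.06048 + 0.08250 + 0.019899 = 0.162879 m

about 16.3 cm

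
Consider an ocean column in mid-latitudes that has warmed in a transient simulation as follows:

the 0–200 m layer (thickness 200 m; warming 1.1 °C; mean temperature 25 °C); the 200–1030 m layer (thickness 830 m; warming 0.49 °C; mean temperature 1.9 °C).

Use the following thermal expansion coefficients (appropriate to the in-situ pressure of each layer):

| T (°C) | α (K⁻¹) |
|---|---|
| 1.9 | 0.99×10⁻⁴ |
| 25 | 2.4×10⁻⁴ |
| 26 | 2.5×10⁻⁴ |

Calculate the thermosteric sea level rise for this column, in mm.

Layer 1 at 25 °C → α = 2.4×10⁻⁴ K⁻¹
Layer 2 at 1.9 °C → α = 0.99×10⁻⁴ K⁻¹
200 × 2.4×10⁻⁴ × 1.1 = 0.05280 m
Layer 2: 0.49 × 830 × 0.99×10⁻⁴ = 0.0402633 m
Δh = 0.05280 + 0.0402633 = 0.0930633 m

Δh ≈ 93.1 mm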